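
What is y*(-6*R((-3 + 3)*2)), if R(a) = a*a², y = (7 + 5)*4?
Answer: 0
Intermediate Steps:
y = 48 (y = 12*4 = 48)
R(a) = a³
y*(-6*R((-3 + 3)*2)) = 48*(-6*8*(-3 + 3)³) = 48*(-6*(0*2)³) = 48*(-6*0³) = 48*(-6*0) = 48*0 = 0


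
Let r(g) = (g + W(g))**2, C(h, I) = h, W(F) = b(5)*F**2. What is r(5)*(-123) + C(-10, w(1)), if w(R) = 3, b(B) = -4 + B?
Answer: -110710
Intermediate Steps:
W(F) = F**2 (W(F) = (-4 + 5)*F**2 = 1*F**2 = F**2)
r(g) = (g + g**2)**2
r(5)*(-123) + C(-10, w(1)) = (5**2*(1 + 5)**2)*(-123) - 10 = (25*6**2)*(-123) - 10 = (25*36)*(-123) - 10 = 900*(-123) - 10 = -110700 - 10 = -110710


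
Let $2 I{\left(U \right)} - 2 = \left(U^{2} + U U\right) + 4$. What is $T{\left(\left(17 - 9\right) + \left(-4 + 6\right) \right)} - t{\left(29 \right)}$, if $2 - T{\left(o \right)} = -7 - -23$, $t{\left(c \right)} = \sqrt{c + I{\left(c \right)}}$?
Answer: $-14 - 3 \sqrt{97} \approx -43.547$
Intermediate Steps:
$I{\left(U \right)} = 3 + U^{2}$ ($I{\left(U \right)} = 1 + \frac{\left(U^{2} + U U\right) + 4}{2} = 1 + \frac{\left(U^{2} + U^{2}\right) + 4}{2} = 1 + \frac{2 U^{2} + 4}{2} = 1 + \frac{4 + 2 U^{2}}{2} = 1 + \left(2 + U^{2}\right) = 3 + U^{2}$)
$t{\left(c \right)} = \sqrt{3 + c + c^{2}}$ ($t{\left(c \right)} = \sqrt{c + \left(3 + c^{2}\right)} = \sqrt{3 + c + c^{2}}$)
$T{\left(o \right)} = -14$ ($T{\left(o \right)} = 2 - \left(-7 - -23\right) = 2 - \left(-7 + 23\right) = 2 - 16 = -14$)
$T{\left(\left(17 - 9\right) + \left(-4 + 6\right) \right)} - t{\left(29 \right)} = -14 - \sqrt{3 + 29 + 29^{2}} = -14 - \sqrt{3 + 29 + 841} = -14 - \sqrt{873} = -14 - 3 \sqrt{97}$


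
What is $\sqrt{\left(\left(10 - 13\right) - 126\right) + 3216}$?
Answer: $21 \sqrt{7} \approx 55.561$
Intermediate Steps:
$\sqrt{\left(\left(10 - 13\right) - 126\right) + 3216} = \sqrt{\left(-3 - 126\right) + 3216} = \sqrt{-129 + 3216} = \sqrt{3087} = 21 \sqrt{7}$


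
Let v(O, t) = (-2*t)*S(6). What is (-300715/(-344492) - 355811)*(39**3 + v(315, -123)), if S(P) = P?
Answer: -7451870662946115/344492 ≈ -2.1631e+10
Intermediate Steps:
v(O, t) = -12*t (v(O, t) = -2*t*6 = -12*t)
(-300715/(-344492) - 355811)*(39**3 + v(315, -123)) = (-300715/(-344492) - 355811)*(39**3 - 12*(-123)) = (-300715*(-1/344492) - 355811)*(59319 + 1476) = (300715/344492 - 355811)*60795 = -122573742297/344492*60795 = -7451870662946115/344492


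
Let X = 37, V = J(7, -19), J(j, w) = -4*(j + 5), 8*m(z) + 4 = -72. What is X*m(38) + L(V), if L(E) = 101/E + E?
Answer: -19277/48 ≈ -401.60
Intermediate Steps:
m(z) = -19/2 (m(z) = -½ + (⅛)*(-72) = -½ - 9 = -19/2)
J(j, w) = -20 - 4*j (J(j, w) = -4*(5 + j) = -20 - 4*j)
V = -48 (V = -20 - 4*7 = -20 - 28 = -48)
L(E) = E + 101/E
X*m(38) + L(V) = 37*(-19/2) + (-48 + 101/(-48)) = -703/2 + (-48 + 101*(-1/48)) = -703/2 + (-48 - 101/48) = -703/2 - 2405/48 = -19277/48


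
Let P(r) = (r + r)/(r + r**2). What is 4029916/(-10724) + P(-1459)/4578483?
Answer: -480382410115562/1278344502981 ≈ -375.78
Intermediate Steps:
P(r) = 2*r/(r + r**2) (P(r) = (2*r)/(r + r**2) = 2*r/(r + r**2))
4029916/(-10724) + P(-1459)/4578483 = 4029916/(-10724) + (2/(1 - 1459))/4578483 = 4029916*(-1/10724) + (2/(-1458))*(1/4578483) = -1007479/2681 + (2*(-1/1458))*(1/4578483) = -1007479/2681 - 1/729*1/4578483 = -1007479/2681 - 1/3337714107 = -480382410115562/1278344502981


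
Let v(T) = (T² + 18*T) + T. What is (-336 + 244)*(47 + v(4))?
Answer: -12788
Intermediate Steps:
v(T) = T² + 19*T
(-336 + 244)*(47 + v(4)) = (-336 + 244)*(47 + 4*(19 + 4)) = -92*(47 + 4*23) = -92*(47 + 92) = -92*139 = -12788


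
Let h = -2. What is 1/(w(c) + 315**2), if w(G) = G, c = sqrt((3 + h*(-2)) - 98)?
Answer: 14175/1406514388 - I*sqrt(91)/9845600716 ≈ 1.0078e-5 - 9.689e-10*I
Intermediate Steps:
c = I*sqrt(91) (c = sqrt((3 - 2*(-2)) - 98) = sqrt((3 + 4) - 98) = sqrt(7 - 98) = sqrt(-91) = I*sqrt(91) ≈ 9.5394*I)
1/(w(c) + 315**2) = 1/(I*sqrt(91) + 315**2) = 1/(I*sqrt(91) + 99225) = 1/(99225 + I*sqrt(91))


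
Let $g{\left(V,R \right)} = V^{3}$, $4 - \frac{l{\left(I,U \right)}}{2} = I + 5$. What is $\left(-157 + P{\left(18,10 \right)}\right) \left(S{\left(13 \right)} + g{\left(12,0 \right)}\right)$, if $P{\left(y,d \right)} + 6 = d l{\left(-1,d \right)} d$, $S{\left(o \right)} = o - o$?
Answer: $-281664$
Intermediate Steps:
$l{\left(I,U \right)} = -2 - 2 I$ ($l{\left(I,U \right)} = 8 - 2 \left(I + 5\right) = 8 - 2 \left(5 + I\right) = 8 - \left(10 + 2 I\right) = -2 - 2 I$)
$S{\left(o \right)} = 0$
$P{\left(y,d \right)} = -6$ ($P{\left(y,d \right)} = -6 + d \left(-2 - -2\right) d = -6 + d \left(-2 + 2\right) d = -6 + d 0 d = -6 + 0 d = -6 + 0 = -6$)
$\left(-157 + P{\left(18,10 \right)}\right) \left(S{\left(13 \right)} + g{\left(12,0 \right)}\right) = \left(-157 - 6\right) \left(0 + 12^{3}\right) = - 163 \left(0 + 1728\right) = \left(-163\right) 1728 = -281664$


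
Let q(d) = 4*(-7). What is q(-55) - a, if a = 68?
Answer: -96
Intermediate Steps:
q(d) = -28
q(-55) - a = -28 - 1*68 = -28 - 68 = -96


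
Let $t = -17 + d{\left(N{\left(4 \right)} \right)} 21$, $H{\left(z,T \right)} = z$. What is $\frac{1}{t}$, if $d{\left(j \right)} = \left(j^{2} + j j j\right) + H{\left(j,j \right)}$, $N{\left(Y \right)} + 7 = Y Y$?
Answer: $\frac{1}{17182} \approx 5.82 \cdot 10^{-5}$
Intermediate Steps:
$N{\left(Y \right)} = -7 + Y^{2}$ ($N{\left(Y \right)} = -7 + Y Y = -7 + Y^{2}$)
$d{\left(j \right)} = j + j^{2} + j^{3}$ ($d{\left(j \right)} = \left(j^{2} + j j j\right) + j = \left(j^{2} + j^{2} j\right) + j = \left(j^{2} + j^{3}\right) + j = j + j^{2} + j^{3}$)
$t = 17182$ ($t = -17 + \left(-7 + 4^{2}\right) \left(1 - \left(7 - 4^{2}\right) + \left(-7 + 4^{2}\right)^{2}\right) 21 = -17 + \left(-7 + 16\right) \left(1 + \left(-7 + 16\right) + \left(-7 + 16\right)^{2}\right) 21 = -17 + 9 \left(1 + 9 + 9^{2}\right) 21 = -17 + 9 \left(1 + 9 + 81\right) 21 = -17 + 9 \cdot 91 \cdot 21 = -17 + 819 \cdot 21 = -17 + 17199 = 17182$)
$\frac{1}{t} = \frac{1}{17182}$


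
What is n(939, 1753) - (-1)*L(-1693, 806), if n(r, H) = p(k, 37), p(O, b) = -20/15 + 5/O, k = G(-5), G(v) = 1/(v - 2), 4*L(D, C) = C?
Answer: 991/6 ≈ 165.17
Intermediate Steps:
L(D, C) = C/4
G(v) = 1/(-2 + v)
k = -⅐ (k = 1/(-2 - 5) = 1/(-7) = -⅐ ≈ -0.14286)
p(O, b) = -4/3 + 5/O (p(O, b) = -20*1/15 + 5/O = -4/3 + 5/O)
n(r, H) = -109/3 (n(r, H) = -4/3 + 5/(-⅐) = -4/3 + 5*(-7) = -4/3 - 35 = -109/3)
n(939, 1753) - (-1)*L(-1693, 806) = -109/3 - (-1)*(¼)*806 = -109/3 - (-1)*403/2 = -109/3 - 1*(-403/2) = -109/3 + 403/2 = 991/6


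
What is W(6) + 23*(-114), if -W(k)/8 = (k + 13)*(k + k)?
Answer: -4446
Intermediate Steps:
W(k) = -16*k*(13 + k) (W(k) = -8*(k + 13)*(k + k) = -8*(13 + k)*2*k = -16*k*(13 + k))
W(6) + 23*(-114) = -16*6*(13 + 6) + 23*(-114) = -16*6*19 - 2622 = -1824 - 2622 = -4446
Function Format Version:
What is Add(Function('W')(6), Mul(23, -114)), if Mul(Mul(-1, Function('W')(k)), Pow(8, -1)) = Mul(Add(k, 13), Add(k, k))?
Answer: -4446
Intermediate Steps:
Function('W')(k) = Mul(-16, k, Add(13, k)) (Function('W')(k) = Mul(-8, Mul(Add(k, 13), Add(k, k))) = Mul(-8, Mul(Add(13, k), Mul(2, k))) = Mul(-8, Mul(2, k, Add(13, k))) = Mul(-16, k, Add(13, k)))
Add(Function('W')(6), Mul(23, -114)) = Add(Mul(-16, 6, Add(13, 6)), Mul(23, -114)) = Add(Mul(-16, 6, 19), -2622) = Add(-1824, -2622) = -4446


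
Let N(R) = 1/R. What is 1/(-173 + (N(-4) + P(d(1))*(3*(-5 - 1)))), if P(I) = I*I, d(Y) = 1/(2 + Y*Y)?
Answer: -4/701 ≈ -0.0057061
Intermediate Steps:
d(Y) = 1/(2 + Y²)
N(R) = 1/R
P(I) = I²
1/(-173 + (N(-4) + P(d(1))*(3*(-5 - 1)))) = 1/(-173 + (1/(-4) + (1/(2 + 1²))²*(3*(-5 - 1)))) = 1/(-173 + (-¼ + (1/(2 + 1))²*(3*(-6)))) = 1/(-173 + (-¼ + (1/3)²*(-18))) = 1/(-173 + (-¼ + (⅓)²*(-18))) = 1/(-173 + (-¼ + (⅑)*(-18))) = 1/(-173 + (-¼ - 2)) = 1/(-173 - 9/4) = 1/(-701/4) = -4/701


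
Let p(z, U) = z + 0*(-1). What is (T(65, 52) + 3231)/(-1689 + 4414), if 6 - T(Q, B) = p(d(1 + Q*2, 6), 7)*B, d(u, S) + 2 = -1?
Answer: 3393/2725 ≈ 1.2451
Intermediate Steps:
d(u, S) = -3 (d(u, S) = -2 - 1 = -3)
p(z, U) = z (p(z, U) = z + 0 = z)
T(Q, B) = 6 + 3*B (T(Q, B) = 6 - (-3)*B = 6 + 3*B)
(T(65, 52) + 3231)/(-1689 + 4414) = ((6 + 3*52) + 3231)/(-1689 + 4414) = ((6 + 156) + 3231)/2725 = (162 + 3231)*(1/2725) = 3393*(1/2725) = 3393/2725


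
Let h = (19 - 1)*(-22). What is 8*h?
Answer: -3168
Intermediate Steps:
h = -396 (h = 18*(-22) = -396)
8*h = 8*(-396) = -3168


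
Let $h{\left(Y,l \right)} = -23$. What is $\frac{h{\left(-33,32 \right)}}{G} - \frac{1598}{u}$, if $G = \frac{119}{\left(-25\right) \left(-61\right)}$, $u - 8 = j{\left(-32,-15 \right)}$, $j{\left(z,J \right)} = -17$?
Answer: $- \frac{125513}{1071} \approx -117.19$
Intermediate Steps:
$u = -9$ ($u = 8 - 17 = -9$)
$G = \frac{119}{1525} \approx 0.078033$
$\frac{h{\left(-33,32 \right)}}{G} - \frac{1598}{u} = - \frac{23}{\frac{119}{1525}} - \frac{1598}{-9} = \left(-23\right) \frac{1525}{119} - - \frac{1598}{9} = - \frac{35075}{119} + \frac{1598}{9} = - \frac{125513}{1071}$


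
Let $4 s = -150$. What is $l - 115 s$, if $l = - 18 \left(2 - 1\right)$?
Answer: $\frac{8589}{2} \approx 4294.5$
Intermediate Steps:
$s = - \frac{75}{2}$ ($s = \frac{1}{4} \left(-150\right) = - \frac{75}{2} \approx -37.5$)
$l = -18$ ($l = - 18 \left(2 - 1\right) = \left(-18\right) 1 = -18$)
$l - 115 s = -18 - - \frac{8625}{2} = -18 + \frac{8625}{2} = \frac{8589}{2}$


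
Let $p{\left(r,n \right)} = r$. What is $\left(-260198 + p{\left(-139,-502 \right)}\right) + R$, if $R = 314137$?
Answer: $53800$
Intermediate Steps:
$\left(-260198 + p{\left(-139,-502 \right)}\right) + R = \left(-260198 - 139\right) + 314137 = -260337 + 314137 = 53800$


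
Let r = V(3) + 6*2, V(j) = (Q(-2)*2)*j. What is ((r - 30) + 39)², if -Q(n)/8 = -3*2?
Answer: 95481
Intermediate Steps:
Q(n) = 48 (Q(n) = -(-24)*2 = -8*(-6) = 48)
V(j) = 96*j (V(j) = (48*2)*j = 96*j)
r = 300 (r = 96*3 + 6*2 = 288 + 12 = 300)
((r - 30) + 39)² = ((300 - 30) + 39)² = (270 + 39)² = 309² = 95481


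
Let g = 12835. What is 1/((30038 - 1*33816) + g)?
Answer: 1/9057 ≈ 0.00011041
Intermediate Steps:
1/((30038 - 1*33816) + g) = 1/((30038 - 1*33816) + 12835) = 1/((30038 - 33816) + 12835) = 1/(-3778 + 12835) = 1/9057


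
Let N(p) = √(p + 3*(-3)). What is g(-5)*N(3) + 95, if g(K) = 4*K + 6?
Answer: 95 - 14*I*√6 ≈ 95.0 - 34.293*I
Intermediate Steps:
g(K) = 6 + 4*K
N(p) = √(-9 + p) (N(p) = √(p - 9) = √(-9 + p))
g(-5)*N(3) + 95 = (6 + 4*(-5))*√(-9 + 3) + 95 = (6 - 20)*√(-6) + 95 = -14*I*√6 + 95 = 95 - 14*I*√6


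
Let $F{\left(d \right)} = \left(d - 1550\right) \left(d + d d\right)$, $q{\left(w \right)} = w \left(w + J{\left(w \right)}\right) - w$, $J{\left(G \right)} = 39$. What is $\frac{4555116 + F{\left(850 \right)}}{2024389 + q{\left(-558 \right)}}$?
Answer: $- \frac{501789884}{2314549} \approx -216.8$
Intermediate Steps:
$q{\left(w \right)} = - w + w \left(39 + w\right)$ ($q{\left(w \right)} = w \left(w + 39\right) - w = w \left(39 + w\right) - w = - w + w \left(39 + w\right)$)
$F{\left(d \right)} = \left(-1550 + d\right) \left(d + d^{2}\right)$
$\frac{4555116 + F{\left(850 \right)}}{2024389 + q{\left(-558 \right)}} = \frac{4555116 + 850 \left(-1550 + 850^{2} - 1316650\right)}{2024389 - 558 \left(38 - 558\right)} = \frac{4555116 + 850 \left(-1550 + 722500 - 1316650\right)}{2024389 - -290160} = \frac{4555116 + 850 \left(-595700\right)}{2024389 + 290160} = \frac{4555116 - 506345000}{2314549} = \left(-501789884\right) \frac{1}{2314549} = - \frac{501789884}{2314549}$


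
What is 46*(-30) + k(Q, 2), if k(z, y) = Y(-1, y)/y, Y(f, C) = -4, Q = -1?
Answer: -1382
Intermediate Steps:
k(z, y) = -4/y
46*(-30) + k(Q, 2) = 46*(-30) - 4/2 = -1380 - 4*1/2 = -1380 - 2 = -1382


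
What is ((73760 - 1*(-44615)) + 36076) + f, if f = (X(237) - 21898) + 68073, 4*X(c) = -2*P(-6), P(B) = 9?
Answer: 401243/2 ≈ 2.0062e+5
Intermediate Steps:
X(c) = -9/2 (X(c) = (-2*9)/4 = (¼)*(-18) = -9/2)
f = 92341/2 (f = (-9/2 - 21898) + 68073 = -43805/2 + 68073 = 92341/2 ≈ 46171.)
((73760 - 1*(-44615)) + 36076) + f = ((73760 - 1*(-44615)) + 36076) + 92341/2 = ((73760 + 44615) + 36076) + 92341/2 = (118375 + 36076) + 92341/2 = 154451 + 92341/2 = 401243/2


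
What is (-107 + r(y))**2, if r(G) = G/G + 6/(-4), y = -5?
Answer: 46225/4 ≈ 11556.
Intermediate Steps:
r(G) = -1/2 (r(G) = 1 + 6*(-1/4) = 1 - 3/2 = -1/2)
(-107 + r(y))**2 = (-107 - 1/2)**2 = (-215/2)**2 = 46225/4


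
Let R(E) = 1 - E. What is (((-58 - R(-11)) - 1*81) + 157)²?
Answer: 36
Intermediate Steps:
(((-58 - R(-11)) - 1*81) + 157)² = (((-58 - (1 - 1*(-11))) - 1*81) + 157)² = (((-58 - (1 + 11)) - 81) + 157)² = (((-58 - 1*12) - 81) + 157)² = (((-58 - 12) - 81) + 157)² = ((-70 - 81) + 157)² = (-151 + 157)² = 6² = 36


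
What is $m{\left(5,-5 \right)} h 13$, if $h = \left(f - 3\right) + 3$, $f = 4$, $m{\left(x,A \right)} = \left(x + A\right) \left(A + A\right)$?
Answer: $0$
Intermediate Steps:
$m{\left(x,A \right)} = 2 A \left(A + x\right)$ ($m{\left(x,A \right)} = \left(A + x\right) 2 A = 2 A \left(A + x\right)$)
$h = 4$ ($h = \left(4 - 3\right) + 3 = 1 + 3 = 4$)
$m{\left(5,-5 \right)} h 13 = 2 \left(-5\right) \left(-5 + 5\right) 4 \cdot 13 = 2 \left(-5\right) 0 \cdot 4 \cdot 13 = 0 \cdot 4 \cdot 13 = 0 \cdot 13 = 0$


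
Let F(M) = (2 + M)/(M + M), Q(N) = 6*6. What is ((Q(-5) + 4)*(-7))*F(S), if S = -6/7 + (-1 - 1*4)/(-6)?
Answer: 11620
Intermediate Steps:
Q(N) = 36
S = -1/42 (S = -6*⅐ + (-1 - 4)*(-⅙) = -6/7 - 5*(-⅙) = -6/7 + ⅚ = -1/42 ≈ -0.023810)
F(M) = (2 + M)/(2*M) (F(M) = (2 + M)/((2*M)) = (2 + M)*(1/(2*M)) = (2 + M)/(2*M))
((Q(-5) + 4)*(-7))*F(S) = ((36 + 4)*(-7))*((2 - 1/42)/(2*(-1/42))) = (40*(-7))*((½)*(-42)*(83/42)) = -280*(-83/2) = 11620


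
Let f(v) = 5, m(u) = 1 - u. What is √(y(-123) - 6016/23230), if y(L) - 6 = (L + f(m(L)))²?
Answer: √1879236636330/11615 ≈ 118.02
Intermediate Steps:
y(L) = 6 + (5 + L)² (y(L) = 6 + (L + 5)² = 6 + (5 + L)²)
√(y(-123) - 6016/23230) = √((6 + (5 - 123)²) - 6016/23230) = √((6 + (-118)²) - 6016*1/23230) = √((6 + 13924) - 3008/11615) = √(13930 - 3008/11615) = √(161793942/11615) = √1879236636330/11615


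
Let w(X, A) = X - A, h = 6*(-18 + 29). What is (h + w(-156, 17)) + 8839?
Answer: 8732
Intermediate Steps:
h = 66 (h = 6*11 = 66)
(h + w(-156, 17)) + 8839 = (66 + (-156 - 1*17)) + 8839 = (66 + (-156 - 17)) + 8839 = (66 - 173) + 8839 = -107 + 8839 = 8732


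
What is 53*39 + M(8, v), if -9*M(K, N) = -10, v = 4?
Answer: 18613/9 ≈ 2068.1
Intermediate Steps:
M(K, N) = 10/9 (M(K, N) = -⅑*(-10) = 10/9)
53*39 + M(8, v) = 53*39 + 10/9 = 2067 + 10/9 = 18613/9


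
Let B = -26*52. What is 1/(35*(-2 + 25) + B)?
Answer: -1/547 ≈ -0.0018282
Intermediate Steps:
B = -1352
1/(35*(-2 + 25) + B) = 1/(35*(-2 + 25) - 1352) = 1/(35*23 - 1352) = 1/(805 - 1352) = 1/(-547) = -1/547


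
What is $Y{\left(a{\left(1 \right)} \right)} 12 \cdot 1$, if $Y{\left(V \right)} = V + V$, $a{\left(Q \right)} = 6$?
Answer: $144$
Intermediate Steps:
$Y{\left(V \right)} = 2 V$
$Y{\left(a{\left(1 \right)} \right)} 12 \cdot 1 = 2 \cdot 6 \cdot 12 \cdot 1 = 12 \cdot 12 = 144$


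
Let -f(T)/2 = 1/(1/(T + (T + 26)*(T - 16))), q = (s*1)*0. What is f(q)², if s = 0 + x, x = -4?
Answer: 692224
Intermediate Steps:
s = -4 (s = 0 - 4 = -4)
q = 0 (q = -4*1*0 = -4*0 = 0)
f(T) = -2*T - 2*(-16 + T)*(26 + T) (f(T) = -(2*T + 2*(T - 16)*(T + 26)) = -(2*T + 2*(-16 + T)*(26 + T)) = -2*(T + (-16 + T)*(26 + T)) = -2*T - 2*(-16 + T)*(26 + T))
f(q)² = (832 - 22*0 - 2*0²)² = (832 + 0 - 2*0)² = (832 + 0 + 0)² = 832² = 692224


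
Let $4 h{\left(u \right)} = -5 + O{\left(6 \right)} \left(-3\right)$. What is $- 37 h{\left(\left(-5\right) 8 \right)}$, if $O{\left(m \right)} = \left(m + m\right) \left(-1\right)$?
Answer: $- \frac{1147}{4} \approx -286.75$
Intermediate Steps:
$O{\left(m \right)} = - 2 m$ ($O{\left(m \right)} = 2 m \left(-1\right) = - 2 m$)
$h{\left(u \right)} = \frac{31}{4}$ ($h{\left(u \right)} = \frac{-5 + \left(-2\right) 6 \left(-3\right)}{4} = \frac{-5 - -36}{4} = \frac{-5 + 36}{4} = \frac{1}{4} \cdot 31 = \frac{31}{4}$)
$- 37 h{\left(\left(-5\right) 8 \right)} = \left(-37\right) \frac{31}{4} = - \frac{1147}{4}$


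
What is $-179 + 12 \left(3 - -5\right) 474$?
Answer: $45325$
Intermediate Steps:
$-179 + 12 \left(3 - -5\right) 474 = -179 + 12 \left(3 + 5\right) 474 = -179 + 12 \cdot 8 \cdot 474 = -179 + 96 \cdot 474 = -179 + 45504 = 45325$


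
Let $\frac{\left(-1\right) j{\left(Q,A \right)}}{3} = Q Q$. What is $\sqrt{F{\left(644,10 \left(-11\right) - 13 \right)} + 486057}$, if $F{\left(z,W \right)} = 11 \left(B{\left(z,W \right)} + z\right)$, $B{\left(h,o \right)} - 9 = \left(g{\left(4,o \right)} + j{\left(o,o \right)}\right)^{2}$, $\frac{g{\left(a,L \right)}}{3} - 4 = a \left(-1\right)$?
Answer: $\sqrt{22660270699} \approx 1.5053 \cdot 10^{5}$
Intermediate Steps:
$g{\left(a,L \right)} = 12 - 3 a$ ($g{\left(a,L \right)} = 12 + 3 a \left(-1\right) = 12 + 3 \left(- a\right) = 12 - 3 a$)
$j{\left(Q,A \right)} = - 3 Q^{2}$ ($j{\left(Q,A \right)} = - 3 Q Q = - 3 Q^{2}$)
$B{\left(h,o \right)} = 9 + 9 o^{4}$ ($B{\left(h,o \right)} = 9 + \left(\left(12 - 12\right) - 3 o^{2}\right)^{2} = 9 + \left(0 - 3 o^{2}\right)^{2} = 9 + \left(- 3 o^{2}\right)^{2} = 9 + 9 o^{4}$)
$F{\left(z,W \right)} = 99 + 11 z + 99 W^{4}$ ($F{\left(z,W \right)} = 11 \left(\left(9 + 9 W^{4}\right) + z\right) = 11 \left(9 + z + 9 W^{4}\right) = 99 + 11 z + 99 W^{4}$)
$\sqrt{F{\left(644,10 \left(-11\right) - 13 \right)} + 486057} = \sqrt{\left(99 + 11 \cdot 644 + 99 \left(10 \left(-11\right) - 13\right)^{4}\right) + 486057} = \sqrt{\left(99 + 7084 + 99 \left(-110 - 13\right)^{4}\right) + 486057} = \sqrt{\left(99 + 7084 + 99 \left(-123\right)^{4}\right) + 486057} = \sqrt{\left(99 + 7084 + 99 \cdot 228886641\right) + 486057} = \sqrt{\left(99 + 7084 + 22659777459\right) + 486057} = \sqrt{22659784642 + 486057} = \sqrt{22660270699}$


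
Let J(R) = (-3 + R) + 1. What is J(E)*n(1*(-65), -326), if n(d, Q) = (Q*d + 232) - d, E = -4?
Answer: -128922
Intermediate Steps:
n(d, Q) = 232 - d + Q*d (n(d, Q) = (232 + Q*d) - d = 232 - d + Q*d)
J(R) = -2 + R
J(E)*n(1*(-65), -326) = (-2 - 4)*(232 - (-65) - 326*(-65)) = -6*(232 - 1*(-65) - 326*(-65)) = -6*(232 + 65 + 21190) = -6*21487 = -128922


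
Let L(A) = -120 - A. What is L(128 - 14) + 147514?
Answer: 147280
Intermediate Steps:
L(128 - 14) + 147514 = (-120 - (128 - 14)) + 147514 = (-120 - 1*114) + 147514 = (-120 - 114) + 147514 = -234 + 147514 = 147280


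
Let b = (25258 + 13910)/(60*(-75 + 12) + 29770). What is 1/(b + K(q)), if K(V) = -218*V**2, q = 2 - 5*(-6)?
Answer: -12995/2900880256 ≈ -4.4797e-6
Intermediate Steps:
q = 32 (q = 2 + 30 = 32)
b = 19584/12995 (b = 39168/(60*(-63) + 29770) = 39168/(-3780 + 29770) = 39168/25990 = 39168*(1/25990) = 19584/12995 ≈ 1.5070)
1/(b + K(q)) = 1/(19584/12995 - 218*32**2) = 1/(19584/12995 - 218*1024) = 1/(19584/12995 - 223232) = 1/(-2900880256/12995) = -12995/2900880256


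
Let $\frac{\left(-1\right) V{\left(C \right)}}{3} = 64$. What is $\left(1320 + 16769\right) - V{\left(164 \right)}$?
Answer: $18281$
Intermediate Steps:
$V{\left(C \right)} = -192$ ($V{\left(C \right)} = \left(-3\right) 64 = -192$)
$\left(1320 + 16769\right) - V{\left(164 \right)} = \left(1320 + 16769\right) - -192 = 18089 + 192 = 18281$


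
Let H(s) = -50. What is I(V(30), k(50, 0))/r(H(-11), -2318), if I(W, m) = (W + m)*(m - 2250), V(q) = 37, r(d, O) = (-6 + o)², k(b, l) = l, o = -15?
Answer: -9250/49 ≈ -188.78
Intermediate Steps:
r(d, O) = 441 (r(d, O) = (-6 - 15)² = (-21)² = 441)
I(W, m) = (-2250 + m)*(W + m) (I(W, m) = (W + m)*(-2250 + m) = (-2250 + m)*(W + m))
I(V(30), k(50, 0))/r(H(-11), -2318) = (0² - 2250*37 - 2250*0 + 37*0)/441 = (0 - 83250 + 0 + 0)*(1/441) = -83250*1/441 = -9250/49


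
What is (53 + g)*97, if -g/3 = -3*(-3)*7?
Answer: -13192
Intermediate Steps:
g = -189 (g = -3*(-3*(-3))*7 = -27*7 = -3*63 = -189)
(53 + g)*97 = (53 - 189)*97 = -136*97 = -13192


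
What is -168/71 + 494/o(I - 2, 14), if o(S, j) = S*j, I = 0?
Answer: -19889/994 ≈ -20.009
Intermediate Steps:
-168/71 + 494/o(I - 2, 14) = -168/71 + 494/(((0 - 2)*14)) = -168*1/71 + 494/((-2*14)) = -168/71 + 494/(-28) = -168/71 + 494*(-1/28) = -168/71 - 247/14 = -19889/994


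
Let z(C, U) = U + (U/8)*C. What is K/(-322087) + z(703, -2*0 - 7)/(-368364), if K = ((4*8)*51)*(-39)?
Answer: 63056027325/316387348448 ≈ 0.19930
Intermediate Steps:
K = -63648 (K = (32*51)*(-39) = 1632*(-39) = -63648)
z(C, U) = U + C*U/8 (z(C, U) = U + (U*(⅛))*C = U + (U/8)*C = U + C*U/8)
K/(-322087) + z(703, -2*0 - 7)/(-368364) = -63648/(-322087) + ((-2*0 - 7)*(8 + 703)/8)/(-368364) = -63648*(-1/322087) + ((⅛)*(0 - 7)*711)*(-1/368364) = 63648/322087 + ((⅛)*(-7)*711)*(-1/368364) = 63648/322087 - 4977/8*(-1/368364) = 63648/322087 + 1659/982304 = 63056027325/316387348448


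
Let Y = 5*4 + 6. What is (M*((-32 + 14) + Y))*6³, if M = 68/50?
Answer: 58752/25 ≈ 2350.1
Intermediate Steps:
Y = 26 (Y = 20 + 6 = 26)
M = 34/25 (M = 68*(1/50) = 34/25 ≈ 1.3600)
(M*((-32 + 14) + Y))*6³ = (34*((-32 + 14) + 26)/25)*6³ = (34*(-18 + 26)/25)*216 = ((34/25)*8)*216 = (272/25)*216 = 58752/25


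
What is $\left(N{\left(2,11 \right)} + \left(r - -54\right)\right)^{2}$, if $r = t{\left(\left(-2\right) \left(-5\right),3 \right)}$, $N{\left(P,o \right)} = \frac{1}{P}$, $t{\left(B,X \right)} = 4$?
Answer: $\frac{13689}{4} \approx 3422.3$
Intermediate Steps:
$r = 4$
$\left(N{\left(2,11 \right)} + \left(r - -54\right)\right)^{2} = \left(\frac{1}{2} + \left(4 - -54\right)\right)^{2} = \left(\frac{1}{2} + \left(4 + 54\right)\right)^{2} = \left(\frac{1}{2} + 58\right)^{2} = \left(\frac{117}{2}\right)^{2} = \frac{13689}{4}$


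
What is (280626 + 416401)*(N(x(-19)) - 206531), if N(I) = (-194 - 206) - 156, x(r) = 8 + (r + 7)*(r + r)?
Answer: -144345230349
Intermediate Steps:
x(r) = 8 + 2*r*(7 + r) (x(r) = 8 + (7 + r)*(2*r) = 8 + 2*r*(7 + r))
N(I) = -556 (N(I) = -400 - 156 = -556)
(280626 + 416401)*(N(x(-19)) - 206531) = (280626 + 416401)*(-556 - 206531) = 697027*(-207087) = -144345230349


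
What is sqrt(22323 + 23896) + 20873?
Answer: 20873 + sqrt(46219) ≈ 21088.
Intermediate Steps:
sqrt(22323 + 23896) + 20873 = sqrt(46219) + 20873 = 20873 + sqrt(46219)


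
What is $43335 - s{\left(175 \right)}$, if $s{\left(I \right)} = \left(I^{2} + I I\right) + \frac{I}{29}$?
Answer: $- \frac{519710}{29} \approx -17921.0$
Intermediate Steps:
$s{\left(I \right)} = 2 I^{2} + \frac{I}{29}$ ($s{\left(I \right)} = \left(I^{2} + I^{2}\right) + I \frac{1}{29} = 2 I^{2} + \frac{I}{29}$)
$43335 - s{\left(175 \right)} = 43335 - \frac{1}{29} \cdot 175 \left(1 + 58 \cdot 175\right) = 43335 - \frac{1}{29} \cdot 175 \left(1 + 10150\right) = 43335 - \frac{1}{29} \cdot 175 \cdot 10151 = 43335 - \frac{1776425}{29} = - \frac{519710}{29}$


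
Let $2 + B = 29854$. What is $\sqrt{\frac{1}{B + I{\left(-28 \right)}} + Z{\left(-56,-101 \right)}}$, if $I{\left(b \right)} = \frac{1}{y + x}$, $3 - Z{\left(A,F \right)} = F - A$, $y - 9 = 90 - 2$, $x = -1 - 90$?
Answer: $\frac{3 \sqrt{171101275510}}{179113} \approx 6.9282$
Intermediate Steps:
$x = -91$
$B = 29852$ ($B = -2 + 29854 = 29852$)
$y = 97$ ($y = 9 + \left(90 - 2\right) = 9 + 88 = 97$)
$Z{\left(A,F \right)} = 3 + A - F$ ($Z{\left(A,F \right)} = 3 - \left(F - A\right) = 3 + \left(A - F\right) = 3 + A - F$)
$I{\left(b \right)} = \frac{1}{6}$ ($I{\left(b \right)} = \frac{1}{97 - 91} = \frac{1}{6}$)
$\sqrt{\frac{1}{B + I{\left(-28 \right)}} + Z{\left(-56,-101 \right)}} = \sqrt{\frac{1}{29852 + \frac{1}{6}} - -48} = \sqrt{\frac{1}{\frac{179113}{6}} + \left(3 - 56 + 101\right)} = \sqrt{\frac{6}{179113} + 48} = \sqrt{\frac{8597430}{179113}} = \frac{3 \sqrt{171101275510}}{179113}$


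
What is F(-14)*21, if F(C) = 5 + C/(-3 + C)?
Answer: 2079/17 ≈ 122.29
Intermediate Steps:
F(-14)*21 = (3*(-5 + 2*(-14))/(-3 - 14))*21 = (3*(-5 - 28)/(-17))*21 = (3*(-1/17)*(-33))*21 = (99/17)*21 = 2079/17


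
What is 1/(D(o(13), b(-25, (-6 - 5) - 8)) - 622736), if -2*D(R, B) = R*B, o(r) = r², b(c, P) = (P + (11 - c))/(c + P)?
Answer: -88/54797895 ≈ -1.6059e-6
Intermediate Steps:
b(c, P) = (11 + P - c)/(P + c)
D(R, B) = -B*R/2 (D(R, B) = -R*B/2 = -B*R/2)
1/(D(o(13), b(-25, (-6 - 5) - 8)) - 622736) = 1/(-½*(11 + ((-6 - 5) - 8) - 1*(-25))/(((-6 - 5) - 8) - 25)*13² - 622736) = 1/(-½*(11 + (-11 - 8) + 25)/((-11 - 8) - 25)*169 - 622736) = 1/(-½*(11 - 19 + 25)/(-19 - 25)*169 - 622736) = 1/(-½*17/(-44)*169 - 622736) = 1/(-½*(-1/44*17)*169 - 622736) = 1/(-½*(-17/44)*169 - 622736) = 1/(2873/88 - 622736) = 1/(-54797895/88) = -88/54797895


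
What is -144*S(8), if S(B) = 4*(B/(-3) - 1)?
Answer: 2112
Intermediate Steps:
S(B) = -4 - 4*B/3 (S(B) = 4*(B*(-⅓) - 1) = 4*(-B/3 - 1) = 4*(-1 - B/3) = -4 - 4*B/3)
-144*S(8) = -144*(-4 - 4/3*8) = -144*(-4 - 32/3) = -144*(-44/3) = 2112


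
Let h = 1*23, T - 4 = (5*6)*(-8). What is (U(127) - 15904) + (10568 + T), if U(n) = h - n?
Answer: -5676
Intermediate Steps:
T = -236 (T = 4 + (5*6)*(-8) = 4 + 30*(-8) = 4 - 240 = -236)
h = 23
U(n) = 23 - n
(U(127) - 15904) + (10568 + T) = ((23 - 1*127) - 15904) + (10568 - 236) = ((23 - 127) - 15904) + 10332 = (-104 - 15904) + 10332 = -16008 + 10332 = -5676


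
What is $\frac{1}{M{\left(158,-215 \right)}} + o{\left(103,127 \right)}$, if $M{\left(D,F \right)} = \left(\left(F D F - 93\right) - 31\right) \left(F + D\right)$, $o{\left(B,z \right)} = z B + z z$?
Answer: $\frac{12159985187219}{416295282} \approx 29210.0$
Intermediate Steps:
$o{\left(B,z \right)} = z^{2} + B z$ ($o{\left(B,z \right)} = B z + z^{2} = z^{2} + B z$)
$M{\left(D,F \right)} = \left(-124 + D F^{2}\right) \left(D + F\right)$ ($M{\left(D,F \right)} = \left(\left(D F F - 93\right) - 31\right) \left(D + F\right) = \left(\left(D F^{2} - 93\right) - 31\right) \left(D + F\right) = \left(\left(-93 + D F^{2}\right) - 31\right) \left(D + F\right) = \left(-124 + D F^{2}\right) \left(D + F\right)$)
$\frac{1}{M{\left(158,-215 \right)}} + o{\left(103,127 \right)} = \frac{1}{\left(-124\right) 158 - -26660 + 158 \left(-215\right)^{3} + 158^{2} \left(-215\right)^{2}} + 127 \left(103 + 127\right) = \frac{1}{-19592 + 26660 + 158 \left(-9938375\right) + 24964 \cdot 46225} + 127 \cdot 230 = \frac{1}{-19592 + 26660 - 1570263250 + 1153960900} + 29210 = \frac{1}{-416295282} + 29210 = - \frac{1}{416295282} + 29210 = \frac{12159985187219}{416295282}$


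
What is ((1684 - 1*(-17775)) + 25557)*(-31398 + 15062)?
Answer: -735381376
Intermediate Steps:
((1684 - 1*(-17775)) + 25557)*(-31398 + 15062) = ((1684 + 17775) + 25557)*(-16336) = (19459 + 25557)*(-16336) = 45016*(-16336) = -735381376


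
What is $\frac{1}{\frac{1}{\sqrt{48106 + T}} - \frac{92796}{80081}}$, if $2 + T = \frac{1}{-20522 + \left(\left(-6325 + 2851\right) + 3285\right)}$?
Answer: $- \frac{7403566863924032868}{8578948245280703017} - \frac{6412966561 \sqrt{20633995321473}}{8578948245280703017} \approx -0.86639$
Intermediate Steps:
$T = - \frac{41423}{20711}$ ($T = -2 + \frac{1}{-20522 + \left(\left(-6325 + 2851\right) + 3285\right)} = -2 + \frac{1}{-20522 + \left(-3474 + 3285\right)} = -2 + \frac{1}{-20522 - 189} = -2 + \frac{1}{-20711} = -2 - \frac{1}{20711} = - \frac{41423}{20711} \approx -2.0$)
$\frac{1}{\frac{1}{\sqrt{48106 + T}} - \frac{92796}{80081}} = \frac{1}{\frac{1}{\sqrt{48106 - \frac{41423}{20711}}} - \frac{92796}{80081}} = \frac{1}{\frac{1}{\sqrt{\frac{996281943}{20711}}} - \frac{92796}{80081}} = \frac{1}{\frac{1}{\frac{1}{20711} \sqrt{20633995321473}} - \frac{92796}{80081}} = \frac{1}{\frac{\sqrt{20633995321473}}{996281943} - \frac{92796}{80081}} = \frac{1}{- \frac{92796}{80081} + \frac{\sqrt{20633995321473}}{996281943}}$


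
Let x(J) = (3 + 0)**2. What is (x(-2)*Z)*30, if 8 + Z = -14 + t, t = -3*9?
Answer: -13230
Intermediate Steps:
t = -27
x(J) = 9 (x(J) = 3**2 = 9)
Z = -49 (Z = -8 + (-14 - 27) = -8 - 41 = -49)
(x(-2)*Z)*30 = (9*(-49))*30 = -441*30 = -13230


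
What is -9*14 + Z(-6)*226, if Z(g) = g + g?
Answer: -2838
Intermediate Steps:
Z(g) = 2*g
-9*14 + Z(-6)*226 = -9*14 + (2*(-6))*226 = -126 - 12*226 = -126 - 2712 = -2838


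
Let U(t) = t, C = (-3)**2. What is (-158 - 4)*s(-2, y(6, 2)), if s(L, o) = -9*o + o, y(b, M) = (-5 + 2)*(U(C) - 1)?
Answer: -31104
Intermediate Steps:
C = 9
y(b, M) = -24 (y(b, M) = (-5 + 2)*(9 - 1) = -3*8 = -24)
s(L, o) = -8*o
(-158 - 4)*s(-2, y(6, 2)) = (-158 - 4)*(-8*(-24)) = -162*192 = -31104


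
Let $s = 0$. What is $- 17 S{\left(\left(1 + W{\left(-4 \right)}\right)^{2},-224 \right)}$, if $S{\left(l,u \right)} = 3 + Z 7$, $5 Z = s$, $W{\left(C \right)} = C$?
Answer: $-51$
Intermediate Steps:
$Z = 0$ ($Z = \frac{1}{5} \cdot 0 = 0$)
$S{\left(l,u \right)} = 3$ ($S{\left(l,u \right)} = 3 + 0 \cdot 7 = 3 + 0 = 3$)
$- 17 S{\left(\left(1 + W{\left(-4 \right)}\right)^{2},-224 \right)} = \left(-17\right) 3 = -51$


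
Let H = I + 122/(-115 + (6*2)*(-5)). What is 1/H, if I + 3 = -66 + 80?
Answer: 175/1803 ≈ 0.097060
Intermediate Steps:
I = 11 (I = -3 + (-66 + 80) = -3 + 14 = 11)
H = 1803/175 (H = 11 + 122/(-115 + (6*2)*(-5)) = 11 + 122/(-115 + 12*(-5)) = 11 + 122/(-115 - 60) = 11 + 122/(-175) = 11 + 122*(-1/175) = 11 - 122/175 = 1803/175 ≈ 10.303)
1/H = 1/(1803/175) = 175/1803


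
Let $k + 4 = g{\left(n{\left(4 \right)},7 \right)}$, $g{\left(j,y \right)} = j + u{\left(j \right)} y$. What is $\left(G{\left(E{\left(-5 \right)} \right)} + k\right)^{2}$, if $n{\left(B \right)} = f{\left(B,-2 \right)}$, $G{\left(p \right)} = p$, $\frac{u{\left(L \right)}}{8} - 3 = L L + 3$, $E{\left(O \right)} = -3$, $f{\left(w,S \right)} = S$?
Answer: $303601$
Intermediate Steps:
$u{\left(L \right)} = 48 + 8 L^{2}$ ($u{\left(L \right)} = 24 + 8 \left(L L + 3\right) = 24 + 8 \left(L^{2} + 3\right) = 24 + 8 \left(3 + L^{2}\right) = 24 + \left(24 + 8 L^{2}\right) = 48 + 8 L^{2}$)
$n{\left(B \right)} = -2$
$g{\left(j,y \right)} = j + y \left(48 + 8 j^{2}\right)$ ($g{\left(j,y \right)} = j + \left(48 + 8 j^{2}\right) y = j + y \left(48 + 8 j^{2}\right)$)
$k = 554$ ($k = -4 - \left(2 - 56 \left(6 + \left(-2\right)^{2}\right)\right) = -4 - \left(2 - 56 \left(6 + 4\right)\right) = -4 - \left(2 - 560\right) = -4 + \left(-2 + 560\right) = -4 + 558 = 554$)
$\left(G{\left(E{\left(-5 \right)} \right)} + k\right)^{2} = \left(-3 + 554\right)^{2} = 551^{2} = 303601$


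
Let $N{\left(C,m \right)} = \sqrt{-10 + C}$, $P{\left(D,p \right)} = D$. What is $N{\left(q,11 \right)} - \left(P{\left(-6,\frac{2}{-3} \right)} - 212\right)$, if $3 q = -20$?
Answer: $218 + \frac{5 i \sqrt{6}}{3} \approx 218.0 + 4.0825 i$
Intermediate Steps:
$q = - \frac{20}{3}$ ($q = \frac{1}{3} \left(-20\right) = - \frac{20}{3} \approx -6.6667$)
$N{\left(q,11 \right)} - \left(P{\left(-6,\frac{2}{-3} \right)} - 212\right) = \sqrt{-10 - \frac{20}{3}} - \left(-6 - 212\right) = \sqrt{- \frac{50}{3}} - -218 = \frac{5 i \sqrt{6}}{3} + 218 = 218 + \frac{5 i \sqrt{6}}{3}$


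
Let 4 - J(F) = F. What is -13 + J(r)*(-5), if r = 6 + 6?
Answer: 27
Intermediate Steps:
r = 12
J(F) = 4 - F
-13 + J(r)*(-5) = -13 + (4 - 1*12)*(-5) = -13 + (4 - 12)*(-5) = -13 - 8*(-5) = -13 + 40 = 27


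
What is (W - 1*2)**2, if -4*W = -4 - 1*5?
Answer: 1/16 ≈ 0.062500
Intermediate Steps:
W = 9/4 (W = -(-4 - 1*5)/4 = -(-4 - 5)/4 = -1/4*(-9) = 9/4 ≈ 2.2500)
(W - 1*2)**2 = (9/4 - 1*2)**2 = (9/4 - 2)**2 = (1/4)**2 = 1/16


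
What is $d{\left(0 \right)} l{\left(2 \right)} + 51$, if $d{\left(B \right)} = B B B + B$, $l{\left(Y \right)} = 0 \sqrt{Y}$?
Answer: $51$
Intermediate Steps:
$l{\left(Y \right)} = 0$
$d{\left(B \right)} = B + B^{3}$ ($d{\left(B \right)} = B^{2} B + B = B^{3} + B = B + B^{3}$)
$d{\left(0 \right)} l{\left(2 \right)} + 51 = \left(0 + 0^{3}\right) 0 + 51 = \left(0 + 0\right) 0 + 51 = 0 \cdot 0 + 51 = 0 + 51 = 51$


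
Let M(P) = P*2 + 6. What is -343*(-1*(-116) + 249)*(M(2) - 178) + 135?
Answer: 21032895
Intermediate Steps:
M(P) = 6 + 2*P (M(P) = 2*P + 6 = 6 + 2*P)
-343*(-1*(-116) + 249)*(M(2) - 178) + 135 = -343*(-1*(-116) + 249)*((6 + 2*2) - 178) + 135 = -343*(116 + 249)*((6 + 4) - 178) + 135 = -125195*(10 - 178) + 135 = -125195*(-168) + 135 = -343*(-61320) + 135 = 21032760 + 135 = 21032895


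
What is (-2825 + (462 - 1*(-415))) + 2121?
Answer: 173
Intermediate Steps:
(-2825 + (462 - 1*(-415))) + 2121 = (-2825 + (462 + 415)) + 2121 = (-2825 + 877) + 2121 = -1948 + 2121 = 173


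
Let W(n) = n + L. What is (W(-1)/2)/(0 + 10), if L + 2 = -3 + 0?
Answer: -3/10 ≈ -0.30000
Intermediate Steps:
L = -5 (L = -2 + (-3 + 0) = -2 - 3 = -5)
W(n) = -5 + n (W(n) = n - 5 = -5 + n)
(W(-1)/2)/(0 + 10) = ((-5 - 1)/2)/(0 + 10) = -6*½/10 = -3*⅒ = -3/10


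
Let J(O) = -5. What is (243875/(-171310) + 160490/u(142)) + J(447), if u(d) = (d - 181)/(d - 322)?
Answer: 329919641695/445406 ≈ 7.4072e+5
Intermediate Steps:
u(d) = (-181 + d)/(-322 + d)
(243875/(-171310) + 160490/u(142)) + J(447) = (243875/(-171310) + 160490/(((-181 + 142)/(-322 + 142)))) - 5 = (243875*(-1/171310) + 160490/((-39/(-180)))) - 5 = (-48775/34262 + 160490/((-1/180*(-39)))) - 5 = (-48775/34262 + 160490/(13/60)) - 5 = (-48775/34262 + 160490*(60/13)) - 5 = (-48775/34262 + 9629400/13) - 5 = 329921868725/445406 - 5 = 329919641695/445406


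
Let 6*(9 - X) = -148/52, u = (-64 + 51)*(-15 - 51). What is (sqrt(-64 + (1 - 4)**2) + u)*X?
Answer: 8129 + 739*I*sqrt(55)/78 ≈ 8129.0 + 70.264*I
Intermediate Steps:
u = 858 (u = -13*(-66) = 858)
X = 739/78 (X = 9 - (-74)/(3*52) = 9 - 1/6*(-37/13) = 9 + 37/78 = 739/78 ≈ 9.4744)
(sqrt(-64 + (1 - 4)**2) + u)*X = (sqrt(-64 + (1 - 4)**2) + 858)*(739/78) = (sqrt(-64 + (-3)**2) + 858)*(739/78) = (sqrt(-64 + 9) + 858)*(739/78) = (sqrt(-55) + 858)*(739/78) = (I*sqrt(55) + 858)*(739/78) = (858 + I*sqrt(55))*(739/78) = 8129 + 739*I*sqrt(55)/78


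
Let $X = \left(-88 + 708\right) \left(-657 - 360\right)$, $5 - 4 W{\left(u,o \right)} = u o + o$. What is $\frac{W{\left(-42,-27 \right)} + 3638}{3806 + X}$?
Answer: $- \frac{6725}{1253468} \approx -0.0053651$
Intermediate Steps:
$W{\left(u,o \right)} = \frac{5}{4} - \frac{o}{4} - \frac{o u}{4}$ ($W{\left(u,o \right)} = \frac{5}{4} - \frac{u o + o}{4} = \frac{5}{4} - \frac{o u + o}{4} = \frac{5}{4} - \frac{o + o u}{4} = \frac{5}{4} - \left(\frac{o}{4} + \frac{o u}{4}\right) = \frac{5}{4} - \frac{o}{4} - \frac{o u}{4}$)
$X = -630540$ ($X = 620 \left(-657 - 360\right) = 620 \left(-1017\right) = -630540$)
$\frac{W{\left(-42,-27 \right)} + 3638}{3806 + X} = \frac{\left(\frac{5}{4} - - \frac{27}{4} - \left(- \frac{27}{4}\right) \left(-42\right)\right) + 3638}{3806 - 630540} = \frac{\left(\frac{5}{4} + \frac{27}{4} - \frac{567}{2}\right) + 3638}{-626734} = \left(- \frac{551}{2} + 3638\right) \left(- \frac{1}{626734}\right) = \frac{6725}{2} \left(- \frac{1}{626734}\right) = - \frac{6725}{1253468}$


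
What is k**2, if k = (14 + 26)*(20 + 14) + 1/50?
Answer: 4624136001/2500 ≈ 1.8497e+6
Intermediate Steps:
k = 68001/50 (k = 40*34 + 1/50 = 1360 + 1/50 = 68001/50 ≈ 1360.0)
k**2 = (68001/50)**2 = 4624136001/2500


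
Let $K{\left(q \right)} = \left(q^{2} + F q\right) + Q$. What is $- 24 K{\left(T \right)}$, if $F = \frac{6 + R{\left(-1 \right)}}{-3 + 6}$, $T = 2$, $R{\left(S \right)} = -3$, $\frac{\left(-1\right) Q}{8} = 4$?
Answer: $624$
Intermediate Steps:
$Q = -32$ ($Q = \left(-8\right) 4 = -32$)
$F = 1$ ($F = \frac{6 - 3}{-3 + 6} = \frac{3}{3} = 3 \cdot \frac{1}{3} = 1$)
$K{\left(q \right)} = -32 + q + q^{2}$ ($K{\left(q \right)} = \left(q^{2} + 1 q\right) - 32 = \left(q^{2} + q\right) - 32 = \left(q + q^{2}\right) - 32 = -32 + q + q^{2}$)
$- 24 K{\left(T \right)} = - 24 \left(-32 + 2 + 2^{2}\right) = - 24 \left(-32 + 2 + 4\right) = \left(-24\right) \left(-26\right) = 624$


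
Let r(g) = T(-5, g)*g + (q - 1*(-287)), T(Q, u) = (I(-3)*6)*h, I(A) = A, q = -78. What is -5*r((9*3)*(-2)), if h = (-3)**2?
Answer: -44785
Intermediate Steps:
h = 9
T(Q, u) = -162 (T(Q, u) = -3*6*9 = -18*9 = -162)
r(g) = 209 - 162*g (r(g) = -162*g + (-78 - 1*(-287)) = -162*g + (-78 + 287) = -162*g + 209 = 209 - 162*g)
-5*r((9*3)*(-2)) = -5*(209 - 162*9*3*(-2)) = -5*(209 - 4374*(-2)) = -5*(209 - 162*(-54)) = -5*(209 + 8748) = -5*8957 = -44785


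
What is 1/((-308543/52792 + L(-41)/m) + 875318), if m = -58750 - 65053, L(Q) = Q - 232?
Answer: 6535807976/5720872181799555 ≈ 1.1424e-6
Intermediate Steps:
L(Q) = -232 + Q
m = -123803
1/((-308543/52792 + L(-41)/m) + 875318) = 1/((-308543/52792 + (-232 - 41)/(-123803)) + 875318) = 1/((-308543*1/52792 - 273*(-1/123803)) + 875318) = 1/((-308543/52792 + 273/123803) + 875318) = 1/(-38184136813/6535807976 + 875318) = 1/(5720872181799555/6535807976) = 6535807976/5720872181799555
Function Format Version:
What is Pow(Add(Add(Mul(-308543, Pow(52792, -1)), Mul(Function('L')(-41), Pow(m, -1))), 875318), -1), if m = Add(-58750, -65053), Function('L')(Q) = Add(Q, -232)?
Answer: Rational(6535807976, 5720872181799555) ≈ 1.1424e-6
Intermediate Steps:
Function('L')(Q) = Add(-232, Q)
m = -123803
Pow(Add(Add(Mul(-308543, Pow(52792, -1)), Mul(Function('L')(-41), Pow(m, -1))), 875318), -1) = Pow(Add(Add(Mul(-308543, Pow(52792, -1)), Mul(Add(-232, -41), Pow(-123803, -1))), 875318), -1) = Pow(Add(Add(Mul(-308543, Rational(1, 52792)), Mul(-273, Rational(-1, 123803))), 875318), -1) = Pow(Add(Add(Rational(-308543, 52792), Rational(273, 123803)), 875318), -1) = Pow(Add(Rational(-38184136813, 6535807976), 875318), -1) = Pow(Rational(5720872181799555, 6535807976), -1) = Rational(6535807976, 5720872181799555)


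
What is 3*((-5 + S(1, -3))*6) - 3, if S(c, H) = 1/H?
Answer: -99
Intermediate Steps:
3*((-5 + S(1, -3))*6) - 3 = 3*((-5 + 1/(-3))*6) - 3 = 3*((-5 - ⅓)*6) - 3 = 3*(-16/3*6) - 3 = 3*(-32) - 3 = -96 - 3 = -99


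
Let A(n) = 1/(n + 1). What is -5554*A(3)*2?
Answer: -2777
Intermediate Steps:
A(n) = 1/(1 + n)
-5554*A(3)*2 = -5554*2/(1 + 3) = -5554*2/4 = -2777*2/2 = -5554*½ = -2777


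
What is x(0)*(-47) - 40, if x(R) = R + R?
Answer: -40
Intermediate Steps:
x(R) = 2*R
x(0)*(-47) - 40 = (2*0)*(-47) - 40 = 0*(-47) - 40 = 0 - 40 = -40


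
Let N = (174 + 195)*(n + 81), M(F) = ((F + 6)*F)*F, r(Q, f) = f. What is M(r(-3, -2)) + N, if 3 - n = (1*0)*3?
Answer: 31012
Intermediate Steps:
n = 3 (n = 3 - 1*0*3 = 3 - 0*3 = 3 - 1*0 = 3 + 0 = 3)
M(F) = F²*(6 + F) (M(F) = ((6 + F)*F)*F = (F*(6 + F))*F = F²*(6 + F))
N = 30996 (N = (174 + 195)*(3 + 81) = 369*84 = 30996)
M(r(-3, -2)) + N = (-2)²*(6 - 2) + 30996 = 4*4 + 30996 = 16 + 30996 = 31012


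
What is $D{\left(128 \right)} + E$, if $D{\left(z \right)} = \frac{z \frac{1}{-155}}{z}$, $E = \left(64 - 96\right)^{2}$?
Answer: $\frac{158719}{155} \approx 1024.0$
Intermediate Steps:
$E = 1024$ ($E = \left(-32\right)^{2} = 1024$)
$D{\left(z \right)} = - \frac{1}{155}$ ($D{\left(z \right)} = \frac{z \left(- \frac{1}{155}\right)}{z} = \frac{\left(- \frac{1}{155}\right) z}{z} = - \frac{1}{155}$)
$D{\left(128 \right)} + E = - \frac{1}{155} + 1024 = \frac{158719}{155}$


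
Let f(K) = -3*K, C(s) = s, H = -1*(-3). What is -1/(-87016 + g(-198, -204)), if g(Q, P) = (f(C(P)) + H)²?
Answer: -1/291209 ≈ -3.4340e-6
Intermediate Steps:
H = 3
g(Q, P) = (3 - 3*P)² (g(Q, P) = (-3*P + 3)² = (3 - 3*P)²)
-1/(-87016 + g(-198, -204)) = -1/(-87016 + 9*(-1 - 204)²) = -1/(-87016 + 9*(-205)²) = -1/(-87016 + 9*42025) = -1/(-87016 + 378225) = -1/291209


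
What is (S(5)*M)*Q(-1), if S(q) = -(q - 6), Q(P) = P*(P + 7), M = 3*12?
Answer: -216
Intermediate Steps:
M = 36
Q(P) = P*(7 + P)
S(q) = 6 - q (S(q) = -(-6 + q) = 6 - q)
(S(5)*M)*Q(-1) = ((6 - 1*5)*36)*(-(7 - 1)) = ((6 - 5)*36)*(-1*6) = (1*36)*(-6) = 36*(-6) = -216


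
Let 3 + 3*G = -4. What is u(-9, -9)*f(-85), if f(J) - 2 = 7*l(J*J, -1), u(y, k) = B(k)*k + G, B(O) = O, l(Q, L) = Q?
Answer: 3978724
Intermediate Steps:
G = -7/3 (G = -1 + (⅓)*(-4) = -1 - 4/3 = -7/3 ≈ -2.3333)
u(y, k) = -7/3 + k² (u(y, k) = k*k - 7/3 = k² - 7/3 = -7/3 + k²)
f(J) = 2 + 7*J² (f(J) = 2 + 7*(J*J) = 2 + 7*J²)
u(-9, -9)*f(-85) = (-7/3 + (-9)²)*(2 + 7*(-85)²) = (-7/3 + 81)*(2 + 7*7225) = 236*(2 + 50575)/3 = (236/3)*50577 = 3978724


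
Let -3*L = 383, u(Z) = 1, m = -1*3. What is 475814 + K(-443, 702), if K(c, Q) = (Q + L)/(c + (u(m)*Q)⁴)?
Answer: 346662543131104789/728567345919 ≈ 4.7581e+5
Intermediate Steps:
m = -3
L = -383/3 (L = -⅓*383 = -383/3 ≈ -127.67)
K(c, Q) = (-383/3 + Q)/(c + Q⁴) (K(c, Q) = (Q - 383/3)/(c + (1*Q)⁴) = (-383/3 + Q)/(c + Q⁴))
475814 + K(-443, 702) = 475814 + (-383/3 + 702)/(-443 + 702⁴) = 475814 + (1723/3)/(-443 + 242855782416) = 475814 + (1723/3)/242855781973 = 475814 + (1/242855781973)*(1723/3) = 475814 + 1723/728567345919 = 346662543131104789/728567345919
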